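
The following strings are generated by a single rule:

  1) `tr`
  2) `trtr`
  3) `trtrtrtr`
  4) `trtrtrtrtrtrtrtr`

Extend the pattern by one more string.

trtrtrtrtrtrtrtrtrtrtrtrtrtrtrtr

s(k+1) = s(k)·s(k) — each term doubles the last.
So the next term is two copies of trtrtrtrtrtrtrtr.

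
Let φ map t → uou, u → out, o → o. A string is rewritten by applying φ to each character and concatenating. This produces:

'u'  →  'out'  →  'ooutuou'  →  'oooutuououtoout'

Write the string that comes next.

Replace each of the 15 characters of oooutuououtoout in place — o o o out uou out o out o out uou o o out uou — and concatenate.

ooooutuououtooutooutuouoooutuou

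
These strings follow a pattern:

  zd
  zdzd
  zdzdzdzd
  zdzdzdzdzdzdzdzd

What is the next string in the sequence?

Every step duplicates the string.
So the next term is two copies of zdzdzdzdzdzdzdzd.

zdzdzdzdzdzdzdzdzdzdzdzdzdzdzdzd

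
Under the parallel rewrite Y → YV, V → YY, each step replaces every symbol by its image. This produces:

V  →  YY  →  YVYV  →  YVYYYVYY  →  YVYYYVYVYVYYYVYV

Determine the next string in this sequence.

φ(YVYYYVYVYVYYYVYV) expands symbol-by-symbol to YV YY YV YV YV YY YV YY YV YY YV YV YV YY YV YY; joining the 16 pieces gives the next term.

YVYYYVYVYVYYYVYYYVYYYVYVYVYYYVYY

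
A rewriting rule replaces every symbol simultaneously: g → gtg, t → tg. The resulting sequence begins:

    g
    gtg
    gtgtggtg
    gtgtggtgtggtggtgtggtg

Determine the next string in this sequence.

gtgtggtgtggtggtgtggtgtggtggtgtggtggtgtggtgtggtggtgtggtg

φ(gtgtggtgtggtggtgtggtg) expands symbol-by-symbol to gtg tg gtg tg gtg gtg tg gtg tg gtg gtg tg gtg gtg tg gtg tg gtg gtg tg gtg; joining the 21 pieces gives the next term.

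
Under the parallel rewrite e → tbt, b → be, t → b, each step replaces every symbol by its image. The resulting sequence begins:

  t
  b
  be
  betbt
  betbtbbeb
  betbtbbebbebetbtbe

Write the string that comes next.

Rewriting the 18 symbols of betbtbbebbebetbtbe one by one yields be tbt b be b be be tbt be be tbt be tbt b be b be tbt; concatenated:

betbtbbebbebetbtbebetbtbetbtbbebbetbt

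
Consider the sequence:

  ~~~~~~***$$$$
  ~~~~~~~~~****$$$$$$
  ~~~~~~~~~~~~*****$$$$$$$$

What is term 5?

Each string has the form ~^{3n} *^{n+1} $^{2n}, where the shown terms are n = 2, 3, 4.
At n = 6 the blocks have lengths 18, 7, 12.

~~~~~~~~~~~~~~~~~~*******$$$$$$$$$$$$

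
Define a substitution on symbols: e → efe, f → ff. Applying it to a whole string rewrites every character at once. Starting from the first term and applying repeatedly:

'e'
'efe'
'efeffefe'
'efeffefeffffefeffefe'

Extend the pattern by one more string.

Rewriting the 20 symbols of efeffefeffffefeffefe one by one yields efe ff efe ff ff efe ff efe ff ff ff ff efe ff efe ff ff efe ff efe; concatenated:

efeffefeffffefeffefeffffffffefeffefeffffefeffefe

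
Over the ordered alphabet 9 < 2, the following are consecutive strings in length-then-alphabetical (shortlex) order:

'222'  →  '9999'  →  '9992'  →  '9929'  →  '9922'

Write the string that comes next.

Find the rightmost character of 9922 below 2, bump it to the next letter, and reset everything to its right to 9.

9299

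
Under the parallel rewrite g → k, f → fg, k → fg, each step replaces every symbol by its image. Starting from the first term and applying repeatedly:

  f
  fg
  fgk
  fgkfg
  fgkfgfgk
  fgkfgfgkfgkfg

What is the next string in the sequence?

Rewriting the 13 symbols of fgkfgfgkfgkfg one by one yields fg k fg fg k fg k fg fg k fg fg k; concatenated:

fgkfgfgkfgkfgfgkfgfgk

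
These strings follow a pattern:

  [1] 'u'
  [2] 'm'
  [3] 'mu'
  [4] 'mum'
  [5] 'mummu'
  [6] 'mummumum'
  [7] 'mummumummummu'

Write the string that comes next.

mummumummummumummumum

Each term (from the third on) is the previous term followed by the one before it: term 3 = m·u = mu.
The next term joins mummumummummu and mummumum.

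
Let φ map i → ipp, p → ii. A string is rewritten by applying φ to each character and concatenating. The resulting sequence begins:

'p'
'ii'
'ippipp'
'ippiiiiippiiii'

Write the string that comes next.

Rewriting the 14 symbols of ippiiiiippiiii one by one yields ipp ii ii ipp ipp ipp ipp ipp ii ii ipp ipp ipp ipp; concatenated:

ippiiiiippippippippippiiiiippippippipp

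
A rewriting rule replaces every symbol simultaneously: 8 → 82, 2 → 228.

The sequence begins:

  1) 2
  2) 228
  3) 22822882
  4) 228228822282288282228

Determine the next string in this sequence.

2282288222822882822282282288222822882822288222822822882

φ(228228822282288282228) expands symbol-by-symbol to 228 228 82 228 228 82 82 228 228 228 82 228 228 82 82 228 82 228 228 228 82; joining the 21 pieces gives the next term.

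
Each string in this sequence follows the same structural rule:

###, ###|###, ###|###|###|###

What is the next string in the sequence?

Every step duplicates the string with '|' between the halves.
Doubling ###|###|###|### with '|' between the halves:

###|###|###|###|###|###|###|###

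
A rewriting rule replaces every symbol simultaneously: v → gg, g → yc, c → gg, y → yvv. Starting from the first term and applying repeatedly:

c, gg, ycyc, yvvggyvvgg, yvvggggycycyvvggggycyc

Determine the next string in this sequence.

yvvggggycycycycyvvggyvvggyvvggggycycycycyvvggyvvgg

φ(yvvggggycycyvvggggycyc) expands symbol-by-symbol to yvv gg gg yc yc yc yc yvv gg yvv gg yvv gg gg yc yc yc yc yvv gg yvv gg; joining the 22 pieces gives the next term.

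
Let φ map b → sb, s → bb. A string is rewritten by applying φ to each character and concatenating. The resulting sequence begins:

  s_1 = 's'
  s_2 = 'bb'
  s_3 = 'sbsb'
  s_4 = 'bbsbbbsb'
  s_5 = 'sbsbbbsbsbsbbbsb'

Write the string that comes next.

Applying the rule to each of the 16 symbols of sbsbbbsbsbsbbbsb gives the pieces bb sb bb sb sb sb bb sb bb sb bb sb sb sb bb sb, which concatenate to the answer.

bbsbbbsbsbsbbbsbbbsbbbsbsbsbbbsb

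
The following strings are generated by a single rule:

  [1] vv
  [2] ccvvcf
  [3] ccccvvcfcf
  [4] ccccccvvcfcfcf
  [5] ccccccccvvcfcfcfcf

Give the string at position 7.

ccccccccccccvvcfcfcfcfcfcf

s(k+1) = cc·s(k)·cf, so each term gains cc as a prefix and cf as a suffix.
From ccccccccvvcfcfcfcf, 2 further steps: ccccccccvvcfcfcfcf → ccccccccccvvcfcfcfcfcf → (answer).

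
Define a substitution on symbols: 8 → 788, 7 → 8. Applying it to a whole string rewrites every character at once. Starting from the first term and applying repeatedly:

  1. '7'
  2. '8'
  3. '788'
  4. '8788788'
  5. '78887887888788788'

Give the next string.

Replace each of the 17 characters of 78887887888788788 in place — 8 788 788 788 8 788 788 8 788 788 788 8 788 788 8 788 788 — and concatenate.

87887887888788788878878878887887888788788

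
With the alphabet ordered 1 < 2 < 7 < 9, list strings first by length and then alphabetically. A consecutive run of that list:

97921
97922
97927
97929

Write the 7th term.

Stepping forward 3 times from 97929: 97929 → 97971 → 97972, then the target.

97977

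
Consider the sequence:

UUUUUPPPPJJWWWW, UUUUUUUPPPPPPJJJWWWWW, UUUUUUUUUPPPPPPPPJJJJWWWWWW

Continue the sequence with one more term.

UUUUUUUUUUUPPPPPPPPPPJJJJJWWWWWWW

Each string has the form U^{2n+1} P^{2n} J^{n} W^{n+2}, where the shown terms are n = 2, 3, 4.
Setting n = 5 gives 11, 10, 5, 7 characters in each block.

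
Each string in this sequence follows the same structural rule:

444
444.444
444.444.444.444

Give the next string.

Each string is two copies of the previous one joined by '.'.
One more doubling of 444.444.444.444 gives the answer.

444.444.444.444.444.444.444.444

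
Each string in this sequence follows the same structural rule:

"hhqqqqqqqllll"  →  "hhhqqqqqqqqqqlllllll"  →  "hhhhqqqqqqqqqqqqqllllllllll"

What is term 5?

The n-th term is n h's then 3n+1 q's then 3n-2 l's, where the shown terms are n = 2, 3, 4.
Setting n = 6 gives 6, 19, 16 characters in each block.

hhhhhhqqqqqqqqqqqqqqqqqqqllllllllllllllll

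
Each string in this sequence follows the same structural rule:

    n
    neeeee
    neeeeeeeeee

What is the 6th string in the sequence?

neeeeeeeeeeeeeeeeeeeeeeeee

Every step adds eeeee to the end: s(k+1) = s(k)·eeeee.
From neeeeeeeeee, 3 further steps: neeeeeeeeee → neeeeeeeeeeeeeee → neeeeeeeeeeeeeeeeeeee → (answer).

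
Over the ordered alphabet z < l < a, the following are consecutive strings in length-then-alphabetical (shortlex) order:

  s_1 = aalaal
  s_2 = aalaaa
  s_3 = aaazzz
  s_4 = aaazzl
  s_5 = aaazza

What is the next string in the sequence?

aaazlz

The successor of aaazza increments the rightmost position that isn't already a and resets every position after it to z.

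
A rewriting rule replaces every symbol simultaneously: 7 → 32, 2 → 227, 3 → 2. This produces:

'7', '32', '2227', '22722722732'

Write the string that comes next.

2272273222722732227227322227

Apply φ to 22722722732 symbol by symbol: 2→227, 2→227, 7→32, 2→227, 2→227, 7→32, 2→227, 2→227, 7→32, 3→2, 2→227; joined: 227 227 32 227 227 32 227 227 32 2 227.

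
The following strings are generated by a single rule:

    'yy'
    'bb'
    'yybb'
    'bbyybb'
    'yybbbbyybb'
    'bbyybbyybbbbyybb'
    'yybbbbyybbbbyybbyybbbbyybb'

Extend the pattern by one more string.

bbyybbyybbbbyybbyybbbbyybbbbyybbyybbbbyybb

This is a Fibonacci-style word recurrence s(k) = s(k−2)·s(k−1): e.g. yy·bb = yybb.
The next term joins bbyybbyybbbbyybb and yybbbbyybbbbyybbyybbbbyybb.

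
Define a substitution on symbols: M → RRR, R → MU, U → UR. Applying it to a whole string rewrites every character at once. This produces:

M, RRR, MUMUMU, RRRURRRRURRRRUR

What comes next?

Applying the rule to each of the 15 symbols of RRRURRRRURRRRUR gives the pieces MU MU MU UR MU MU MU MU UR MU MU MU MU UR MU, which concatenate to the answer.

MUMUMUURMUMUMUMUURMUMUMUMUURMU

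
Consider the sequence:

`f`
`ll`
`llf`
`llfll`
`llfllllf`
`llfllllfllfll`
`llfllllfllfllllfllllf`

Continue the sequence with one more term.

llfllllfllfllllfllllfllfllllfllfll

Each term (from the third on) is the previous term followed by the one before it: term 3 = ll·f = llf.
So term 8 is llfllllfllfllllfllllf·llfllllfllfll.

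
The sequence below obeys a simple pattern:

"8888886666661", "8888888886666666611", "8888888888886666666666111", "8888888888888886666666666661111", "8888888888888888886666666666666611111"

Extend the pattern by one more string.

Each string has the form 8^{3n} 6^{2n+2} 1^{n-1}, where the shown terms are n = 2, 3, 4, 5, 6.
For the next term, n = 7, so the run lengths are 21, 16, 6.

8888888888888888888886666666666666666111111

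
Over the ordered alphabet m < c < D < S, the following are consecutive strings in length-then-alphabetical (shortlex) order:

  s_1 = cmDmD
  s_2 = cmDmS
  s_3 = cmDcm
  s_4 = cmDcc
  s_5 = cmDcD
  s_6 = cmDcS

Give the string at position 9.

cmDDD

Stepping forward 3 times from cmDcS: cmDcS → cmDDm → cmDDc, then the target.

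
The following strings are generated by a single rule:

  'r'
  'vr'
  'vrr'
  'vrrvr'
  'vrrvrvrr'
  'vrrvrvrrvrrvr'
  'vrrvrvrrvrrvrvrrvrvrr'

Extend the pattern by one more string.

From term 3 onward, concatenate the last term with the second-to-last: vr·r = vrr, vrr·vr = vrrvr, …
Continuing: vrrvrvrrvrrvrvrrvrvrr · vrrvrvrrvrrvr gives term 8.

vrrvrvrrvrrvrvrrvrvrrvrrvrvrrvrrvr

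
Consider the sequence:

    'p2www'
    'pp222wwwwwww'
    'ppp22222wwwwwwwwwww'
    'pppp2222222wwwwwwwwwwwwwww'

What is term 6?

Term n consists of n p's, followed by 2n-1 2's, followed by 4n-1 w's (n = 1, 2, …).
At n = 6 the blocks have lengths 6, 11, 23.

pppppp22222222222wwwwwwwwwwwwwwwwwwwwwww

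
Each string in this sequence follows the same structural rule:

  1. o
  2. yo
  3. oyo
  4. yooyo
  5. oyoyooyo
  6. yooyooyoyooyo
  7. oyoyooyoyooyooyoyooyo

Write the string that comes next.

This is a Fibonacci-style word recurrence s(k) = s(k−2)·s(k−1): e.g. o·yo = oyo.
The next term joins yooyooyoyooyo and oyoyooyoyooyooyoyooyo.

yooyooyoyooyooyoyooyoyooyooyoyooyo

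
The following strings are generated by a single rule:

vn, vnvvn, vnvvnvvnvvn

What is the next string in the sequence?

Every step duplicates the string with 'v' between the halves.
So the next term is two copies of vnvvnvvnvvn with 'v' between the halves.

vnvvnvvnvvnvvnvvnvvnvvn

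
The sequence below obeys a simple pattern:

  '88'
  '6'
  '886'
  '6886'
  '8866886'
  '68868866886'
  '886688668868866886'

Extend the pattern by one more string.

This is a Fibonacci-style word recurrence s(k) = s(k−2)·s(k−1): e.g. 88·6 = 886.
So term 8 is 68868866886·886688668868866886.

68868866886886688668868866886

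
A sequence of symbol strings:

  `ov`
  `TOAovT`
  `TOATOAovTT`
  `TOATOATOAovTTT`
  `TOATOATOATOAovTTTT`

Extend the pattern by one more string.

s(k+1) = TOA·s(k)·T, so each term gains TOA as a prefix and T as a suffix.
One more step from TOATOATOATOAovTTTT gives the answer.

TOATOATOATOATOAovTTTTT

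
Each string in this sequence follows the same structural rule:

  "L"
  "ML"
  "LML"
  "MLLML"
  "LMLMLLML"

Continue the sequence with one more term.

Each term (from the third on) is the two preceding terms concatenated in order: term 3 = L·ML = LML.
The next term joins MLLML and LMLMLLML.

MLLMLLMLMLLML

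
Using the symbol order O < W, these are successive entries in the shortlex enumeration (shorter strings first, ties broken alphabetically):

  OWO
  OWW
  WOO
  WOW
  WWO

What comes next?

Treat WWO as a base-2 numeral over the given alphabet and add one, carrying through any trailing W's.

WWW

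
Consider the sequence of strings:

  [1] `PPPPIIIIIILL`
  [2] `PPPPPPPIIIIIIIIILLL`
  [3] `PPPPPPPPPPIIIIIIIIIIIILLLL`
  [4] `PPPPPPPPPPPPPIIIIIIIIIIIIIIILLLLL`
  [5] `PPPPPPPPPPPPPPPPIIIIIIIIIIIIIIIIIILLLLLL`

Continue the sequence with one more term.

Reading off run lengths: P runs 4, 7, 10, 13, 16; I runs 6, 9, 12, 15, 18; L runs 2, 3, 4, 5, 6 — each is linear in n (n = 1, 2, …).
At n = 6 the blocks have lengths 19, 21, 7.

PPPPPPPPPPPPPPPPPPPIIIIIIIIIIIIIIIIIIIIILLLLLLL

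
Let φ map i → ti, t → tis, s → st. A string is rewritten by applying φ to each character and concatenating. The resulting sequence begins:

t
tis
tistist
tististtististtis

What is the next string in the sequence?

tististtististtistististtististtististist

Replace each of the 17 characters of tististtististtis in place — tis ti st tis ti st tis tis ti st tis ti st tis tis ti st — and concatenate.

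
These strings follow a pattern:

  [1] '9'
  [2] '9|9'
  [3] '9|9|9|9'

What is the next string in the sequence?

Every step duplicates the string with '|' between the halves.
So the next term is two copies of 9|9|9|9 with '|' between the halves.

9|9|9|9|9|9|9|9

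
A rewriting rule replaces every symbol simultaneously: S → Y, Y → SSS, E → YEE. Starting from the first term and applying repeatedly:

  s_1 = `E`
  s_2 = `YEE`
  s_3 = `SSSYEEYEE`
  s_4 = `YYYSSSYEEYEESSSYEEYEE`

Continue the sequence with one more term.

SSSSSSSSSYYYSSSYEEYEESSSYEEYEEYYYSSSYEEYEESSSYEEYEE

Replace each of the 21 characters of YYYSSSYEEYEESSSYEEYEE in place — SSS SSS SSS Y Y Y SSS YEE YEE SSS YEE YEE Y Y Y SSS YEE YEE SSS YEE YEE — and concatenate.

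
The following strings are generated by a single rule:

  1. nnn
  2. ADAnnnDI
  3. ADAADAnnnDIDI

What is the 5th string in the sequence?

ADAADAADAADAnnnDIDIDIDI

Each term wraps the previous one in ADA on the left and DI on the right.
From ADAADAnnnDIDI, 2 further steps: ADAADAnnnDIDI → ADAADAADAnnnDIDIDI → (answer).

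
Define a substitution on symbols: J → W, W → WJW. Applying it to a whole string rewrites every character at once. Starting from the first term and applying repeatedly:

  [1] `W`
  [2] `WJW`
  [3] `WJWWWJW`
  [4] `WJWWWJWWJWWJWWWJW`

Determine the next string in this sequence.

Rewriting the 17 symbols of WJWWWJWWJWWJWWWJW one by one yields WJW W WJW WJW WJW W WJW WJW W WJW WJW W WJW WJW WJW W WJW; concatenated:

WJWWWJWWJWWJWWWJWWJWWWJWWJWWWJWWJWWJWWWJW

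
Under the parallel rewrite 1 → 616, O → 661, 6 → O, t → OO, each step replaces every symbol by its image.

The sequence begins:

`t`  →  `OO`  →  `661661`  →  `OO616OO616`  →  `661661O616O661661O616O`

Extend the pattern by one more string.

Applying the rule to each of the 22 symbols of 661661O616O661661O616O gives the pieces O O 616 O O 616 661 O 616 O 661 O O 616 O O 616 661 O 616 O 661, which concatenate to the answer.

OO616OO616661O616O661OO616OO616661O616O661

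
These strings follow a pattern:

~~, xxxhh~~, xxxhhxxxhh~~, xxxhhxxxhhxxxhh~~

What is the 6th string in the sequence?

Each term is the previous one with xxxhh prepended.
From xxxhhxxxhhxxxhh~~, 2 further steps: xxxhhxxxhhxxxhh~~ → xxxhhxxxhhxxxhhxxxhh~~ → (answer).

xxxhhxxxhhxxxhhxxxhhxxxhh~~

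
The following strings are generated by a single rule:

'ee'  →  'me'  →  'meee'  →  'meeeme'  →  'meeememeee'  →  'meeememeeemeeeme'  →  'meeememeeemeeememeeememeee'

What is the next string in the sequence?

meeememeeemeeememeeememeeemeeememeeemeeeme

This is a Fibonacci-style word recurrence s(k) = s(k−1)·s(k−2): e.g. me·ee = meee.
So term 8 is meeememeeemeeememeeememeee·meeememeeemeeeme.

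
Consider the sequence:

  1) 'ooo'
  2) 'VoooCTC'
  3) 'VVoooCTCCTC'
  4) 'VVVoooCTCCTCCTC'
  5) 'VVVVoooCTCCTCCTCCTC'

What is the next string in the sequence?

VVVVVoooCTCCTCCTCCTCCTC

Each term wraps the previous one in V on the left and CTC on the right.
So the next term is V·VVVVoooCTCCTCCTCCTC·CTC.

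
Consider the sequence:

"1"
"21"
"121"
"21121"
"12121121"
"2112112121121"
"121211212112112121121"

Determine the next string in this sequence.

2112112121121121211212112112121121

This is a Fibonacci-style word recurrence s(k) = s(k−2)·s(k−1): e.g. 1·21 = 121.
The next term joins 2112112121121 and 121211212112112121121.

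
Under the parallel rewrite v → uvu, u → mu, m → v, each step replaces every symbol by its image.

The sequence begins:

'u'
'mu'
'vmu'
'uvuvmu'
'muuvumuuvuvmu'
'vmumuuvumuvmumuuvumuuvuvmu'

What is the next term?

Rewriting the 26 symbols of vmumuuvumuvmumuuvumuuvuvmu one by one yields uvu v mu v mu mu uvu mu v mu uvu v mu v mu mu uvu mu v mu mu uvu mu uvu v mu; concatenated:

uvuvmuvmumuuvumuvmuuvuvmuvmumuuvumuvmumuuvumuuvuvmu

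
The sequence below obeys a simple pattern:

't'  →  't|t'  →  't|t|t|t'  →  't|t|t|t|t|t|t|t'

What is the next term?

Every step duplicates the string with '|' between the halves.
Doubling t|t|t|t|t|t|t|t with '|' between the halves:

t|t|t|t|t|t|t|t|t|t|t|t|t|t|t|t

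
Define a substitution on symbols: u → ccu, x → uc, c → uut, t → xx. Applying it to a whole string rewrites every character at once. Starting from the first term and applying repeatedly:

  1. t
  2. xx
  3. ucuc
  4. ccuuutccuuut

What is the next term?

uutuutccuccuccuxxuutuutccuccuccuxx

Expanding ccuuutccuuut: c→uut, c→uut, u→ccu, u→ccu, u→ccu, t→xx, c→uut, c→uut, u→ccu, u→ccu, u→ccu, t→xx. Concatenated: uut uut ccu ccu ccu xx uut uut ccu ccu ccu xx.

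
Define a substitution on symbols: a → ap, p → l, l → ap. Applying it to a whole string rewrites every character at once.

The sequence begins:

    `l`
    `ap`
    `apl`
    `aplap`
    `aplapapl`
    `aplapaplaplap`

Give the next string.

Applying the rule to each of the 13 symbols of aplapaplaplap gives the pieces ap l ap ap l ap l ap ap l ap ap l, which concatenate to the answer.

aplapaplaplapaplapapl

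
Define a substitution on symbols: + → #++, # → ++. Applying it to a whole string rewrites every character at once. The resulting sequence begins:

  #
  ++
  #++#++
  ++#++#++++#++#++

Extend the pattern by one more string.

Replace each of the 16 characters of ++#++#++++#++#++ in place — #++ #++ ++ #++ #++ ++ #++ #++ #++ #++ ++ #++ #++ ++ #++ #++ — and concatenate.

#++#++++#++#++++#++#++#++#++++#++#++++#++#++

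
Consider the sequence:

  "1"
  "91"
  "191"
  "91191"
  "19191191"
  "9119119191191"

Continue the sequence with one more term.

Each term (from the third on) is the two preceding terms concatenated in order: term 3 = 1·91 = 191.
The next term joins 19191191 and 9119119191191.

191911919119119191191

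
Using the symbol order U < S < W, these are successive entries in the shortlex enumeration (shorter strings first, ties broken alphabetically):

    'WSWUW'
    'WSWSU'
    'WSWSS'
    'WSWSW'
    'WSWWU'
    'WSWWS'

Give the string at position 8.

WWUUU

Stepping forward 2 times from WSWWS: WSWWS → WSWWW, then the target.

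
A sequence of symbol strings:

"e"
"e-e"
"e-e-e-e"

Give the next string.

e-e-e-e-e-e-e-e

Every step duplicates the string with '-' between the halves.
So the next term is two copies of e-e-e-e with '-' between the halves.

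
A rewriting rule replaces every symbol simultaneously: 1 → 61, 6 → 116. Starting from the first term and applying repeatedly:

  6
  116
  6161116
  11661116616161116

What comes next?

61611161166161611161166111661116616161116

Applying the rule to each of the 17 symbols of 11661116616161116 gives the pieces 61 61 116 116 61 61 61 116 116 61 116 61 116 61 61 61 116, which concatenate to the answer.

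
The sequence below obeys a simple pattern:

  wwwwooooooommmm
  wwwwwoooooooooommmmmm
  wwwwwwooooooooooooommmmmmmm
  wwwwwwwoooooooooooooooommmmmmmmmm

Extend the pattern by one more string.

Each string has the form w^{n+2} o^{3n+1} m^{2n}, where the shown terms are n = 2, 3, 4, 5.
For the next term, n = 6, so the run lengths are 8, 19, 12.

wwwwwwwwooooooooooooooooooommmmmmmmmmmm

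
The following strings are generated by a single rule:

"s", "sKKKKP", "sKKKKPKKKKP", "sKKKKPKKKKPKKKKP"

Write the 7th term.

Every step adds KKKKP to the end: s(k+1) = s(k)·KKKKP.
From sKKKKPKKKKPKKKKP, 3 further steps: sKKKKPKKKKPKKKKP → sKKKKPKKKKPKKKKPKKKKP → sKKKKPKKKKPKKKKPKKKKPKKKKP → (answer).

sKKKKPKKKKPKKKKPKKKKPKKKKPKKKKP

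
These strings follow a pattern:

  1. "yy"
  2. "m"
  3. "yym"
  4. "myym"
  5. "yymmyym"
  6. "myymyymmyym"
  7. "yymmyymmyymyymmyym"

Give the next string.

myymyymmyymyymmyymmyymyymmyym

Each term (from the third on) is the two preceding terms concatenated in order: term 3 = yy·m = yym.
Continuing: myymyymmyym · yymmyymmyymyymmyym gives term 8.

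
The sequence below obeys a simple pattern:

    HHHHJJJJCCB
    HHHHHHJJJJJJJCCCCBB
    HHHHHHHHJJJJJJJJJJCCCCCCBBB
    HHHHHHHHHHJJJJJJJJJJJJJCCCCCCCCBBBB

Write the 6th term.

HHHHHHHHHHHHHHJJJJJJJJJJJJJJJJJJJCCCCCCCCCCCCBBBBBB

Term n consists of 2n+2 H's, followed by 3n+1 J's, followed by 2n C's, followed by n B's (n = 1, 2, …).
For term 6, n = 6, so the run lengths are 14, 19, 12, 6.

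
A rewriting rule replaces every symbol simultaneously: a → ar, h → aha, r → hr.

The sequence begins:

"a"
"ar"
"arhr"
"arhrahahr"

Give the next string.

arhrahahrarahaarahahr

Expanding arhrahahr: a→ar, r→hr, h→aha, r→hr, a→ar, h→aha, a→ar, h→aha, r→hr. Concatenated: ar hr aha hr ar aha ar aha hr.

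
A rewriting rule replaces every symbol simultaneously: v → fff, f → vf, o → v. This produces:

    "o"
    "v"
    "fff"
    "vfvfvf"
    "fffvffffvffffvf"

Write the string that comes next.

Rewriting the 15 symbols of fffvffffvffffvf one by one yields vf vf vf fff vf vf vf vf fff vf vf vf vf fff vf; concatenated:

vfvfvffffvfvfvfvffffvfvfvfvffffvf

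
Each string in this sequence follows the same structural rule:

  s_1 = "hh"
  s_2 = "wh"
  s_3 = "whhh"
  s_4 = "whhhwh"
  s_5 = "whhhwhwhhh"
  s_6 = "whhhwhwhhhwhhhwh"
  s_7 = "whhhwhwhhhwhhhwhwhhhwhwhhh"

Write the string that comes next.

From term 3 onward, concatenate the last term with the second-to-last: wh·hh = whhh, whhh·wh = whhhwh, …
So term 8 is whhhwhwhhhwhhhwhwhhhwhwhhh·whhhwhwhhhwhhhwh.

whhhwhwhhhwhhhwhwhhhwhwhhhwhhhwhwhhhwhhhwh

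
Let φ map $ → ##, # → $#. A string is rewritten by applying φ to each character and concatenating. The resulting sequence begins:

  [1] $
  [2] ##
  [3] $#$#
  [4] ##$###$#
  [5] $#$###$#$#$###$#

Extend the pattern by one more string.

Rewriting the 16 symbols of $#$###$#$#$###$# one by one yields ## $# ## $# $# $# ## $# ## $# ## $# $# $# ## $#; concatenated:

##$###$#$#$###$###$###$#$#$###$#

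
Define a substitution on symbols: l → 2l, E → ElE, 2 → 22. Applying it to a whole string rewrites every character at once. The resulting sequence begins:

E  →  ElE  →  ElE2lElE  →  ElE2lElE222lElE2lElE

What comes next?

Rewriting the 20 symbols of ElE2lElE222lElE2lElE one by one yields ElE 2l ElE 22 2l ElE 2l ElE 22 22 22 2l ElE 2l ElE 22 2l ElE 2l ElE; concatenated:

ElE2lElE222lElE2lElE2222222lElE2lElE222lElE2lElE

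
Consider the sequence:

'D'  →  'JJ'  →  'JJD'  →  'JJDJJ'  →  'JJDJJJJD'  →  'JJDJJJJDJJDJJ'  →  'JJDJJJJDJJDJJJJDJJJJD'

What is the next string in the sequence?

JJDJJJJDJJDJJJJDJJJJDJJDJJJJDJJDJJ

This is a Fibonacci-style word recurrence s(k) = s(k−1)·s(k−2): e.g. JJ·D = JJD.
The next term joins JJDJJJJDJJDJJJJDJJJJD and JJDJJJJDJJDJJ.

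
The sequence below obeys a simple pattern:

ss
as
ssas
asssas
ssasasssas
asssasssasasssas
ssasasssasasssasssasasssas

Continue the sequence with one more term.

From term 3 onward, concatenate the second-to-last term with the last: ss·as = ssas, as·ssas = asssas, …
The next term joins asssasssasasssas and ssasasssasasssasssasasssas.

asssasssasasssasssasasssasasssasssasasssas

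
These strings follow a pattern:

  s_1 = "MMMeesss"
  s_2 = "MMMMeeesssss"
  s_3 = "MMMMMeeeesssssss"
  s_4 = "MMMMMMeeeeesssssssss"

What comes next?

Term n consists of n+1 M's, followed by n e's, followed by 2n-1 s's, where the shown terms are n = 2, 3, 4, 5.
For the next term, n = 6, so the run lengths are 7, 6, 11.

MMMMMMMeeeeeesssssssssss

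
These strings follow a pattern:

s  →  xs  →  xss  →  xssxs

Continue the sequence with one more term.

xssxsxss

This is a Fibonacci-style word recurrence s(k) = s(k−1)·s(k−2): e.g. xs·s = xss.
The next term joins xssxs and xss.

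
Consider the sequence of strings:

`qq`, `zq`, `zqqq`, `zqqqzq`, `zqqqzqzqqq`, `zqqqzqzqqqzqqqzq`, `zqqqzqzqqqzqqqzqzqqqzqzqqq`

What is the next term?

Each term (from the third on) is the previous term followed by the one before it: term 3 = zq·qq = zqqq.
Continuing: zqqqzqzqqqzqqqzqzqqqzqzqqq · zqqqzqzqqqzqqqzq gives term 8.

zqqqzqzqqqzqqqzqzqqqzqzqqqzqqqzqzqqqzqqqzq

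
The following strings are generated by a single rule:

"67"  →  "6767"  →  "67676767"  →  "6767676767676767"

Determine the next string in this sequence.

67676767676767676767676767676767

s(k+1) = s(k)·s(k) — each term doubles the last.
One more doubling of 6767676767676767 gives the answer.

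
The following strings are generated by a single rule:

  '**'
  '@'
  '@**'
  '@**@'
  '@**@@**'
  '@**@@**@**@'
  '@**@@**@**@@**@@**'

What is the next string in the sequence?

@**@@**@**@@**@@**@**@@**@**@

From term 3 onward, concatenate the last term with the second-to-last: @·** = @**, @**·@ = @**@, …
So term 8 is @**@@**@**@@**@@**·@**@@**@**@.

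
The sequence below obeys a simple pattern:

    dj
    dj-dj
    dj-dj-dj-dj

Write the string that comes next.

dj-dj-dj-dj-dj-dj-dj-dj

Every step duplicates the string with '-' between the halves.
One more doubling of dj-dj-dj-dj gives the answer.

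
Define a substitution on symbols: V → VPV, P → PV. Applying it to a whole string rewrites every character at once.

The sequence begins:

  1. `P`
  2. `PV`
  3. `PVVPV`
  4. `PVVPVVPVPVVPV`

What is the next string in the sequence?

Applying the rule to each of the 13 symbols of PVVPVVPVPVVPV gives the pieces PV VPV VPV PV VPV VPV PV VPV PV VPV VPV PV VPV, which concatenate to the answer.

PVVPVVPVPVVPVVPVPVVPVPVVPVVPVPVVPV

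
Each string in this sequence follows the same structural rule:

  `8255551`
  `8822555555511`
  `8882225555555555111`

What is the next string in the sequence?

Term n consists of n 8's, followed by n 2's, followed by 3n+1 5's, followed by n 1's (n = 1, 2, …).
For the next term, n = 4, so the run lengths are 4, 4, 13, 4.

8888222255555555555551111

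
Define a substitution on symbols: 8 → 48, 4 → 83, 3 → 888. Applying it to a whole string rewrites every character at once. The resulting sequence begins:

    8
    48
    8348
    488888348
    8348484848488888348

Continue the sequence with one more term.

4888883488348834883488348484848488888348

φ(8348484848488888348) expands symbol-by-symbol to 48 888 83 48 83 48 83 48 83 48 83 48 48 48 48 48 888 83 48; joining the 19 pieces gives the next term.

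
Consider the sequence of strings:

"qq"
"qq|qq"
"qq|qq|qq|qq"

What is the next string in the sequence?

Every step duplicates the string with '|' between the halves.
One more doubling of qq|qq|qq|qq gives the answer.

qq|qq|qq|qq|qq|qq|qq|qq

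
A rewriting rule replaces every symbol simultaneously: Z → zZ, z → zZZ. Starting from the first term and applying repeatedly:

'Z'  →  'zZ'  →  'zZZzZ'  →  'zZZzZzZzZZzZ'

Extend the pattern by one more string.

zZZzZzZzZZzZzZZzZzZZzZzZzZZzZ

Rewriting each symbol of zZZzZzZzZZzZ: z→zZZ, Z→zZ, Z→zZ, z→zZZ, Z→zZ, z→zZZ, Z→zZ, z→zZZ, Z→zZ, Z→zZ, z→zZZ, Z→zZ, which concatenates to zZZ zZ zZ zZZ zZ zZZ zZ zZZ zZ zZ zZZ zZ.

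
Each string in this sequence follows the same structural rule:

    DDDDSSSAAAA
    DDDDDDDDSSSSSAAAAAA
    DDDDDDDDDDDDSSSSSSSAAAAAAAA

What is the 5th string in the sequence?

Term n consists of 4n D's, followed by 2n+1 S's, followed by 2n+2 A's (n = 1, 2, …).
Setting n = 5 gives 20, 11, 12 characters in each block.

DDDDDDDDDDDDDDDDDDDDSSSSSSSSSSSAAAAAAAAAAAA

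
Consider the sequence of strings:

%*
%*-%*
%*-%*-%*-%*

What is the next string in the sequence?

%*-%*-%*-%*-%*-%*-%*-%*

Every step duplicates the string with '-' between the halves.
So the next term is two copies of %*-%*-%*-%* with '-' between the halves.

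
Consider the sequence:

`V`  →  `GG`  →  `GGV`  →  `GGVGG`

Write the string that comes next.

This is a Fibonacci-style word recurrence s(k) = s(k−1)·s(k−2): e.g. GG·V = GGV.
So term 5 is GGVGG·GGV.

GGVGGGGV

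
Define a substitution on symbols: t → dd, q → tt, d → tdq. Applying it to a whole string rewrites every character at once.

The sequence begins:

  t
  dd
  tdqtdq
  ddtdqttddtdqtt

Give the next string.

Replace each of the 14 characters of ddtdqttddtdqtt in place — tdq tdq dd tdq tt dd dd tdq tdq dd tdq tt dd dd — and concatenate.

tdqtdqddtdqttddddtdqtdqddtdqttdddd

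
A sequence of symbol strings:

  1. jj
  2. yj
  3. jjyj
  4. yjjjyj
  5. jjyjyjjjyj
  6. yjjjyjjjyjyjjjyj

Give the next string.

jjyjyjjjyjyjjjyjjjyjyjjjyj

This is a Fibonacci-style word recurrence s(k) = s(k−2)·s(k−1): e.g. jj·yj = jjyj.
So term 7 is jjyjyjjjyj·yjjjyjjjyjyjjjyj.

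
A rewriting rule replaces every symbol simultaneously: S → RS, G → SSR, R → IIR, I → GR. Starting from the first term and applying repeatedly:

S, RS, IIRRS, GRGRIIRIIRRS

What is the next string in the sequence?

Expanding GRGRIIRIIRRS: G→SSR, R→IIR, G→SSR, R→IIR, I→GR, I→GR, R→IIR, I→GR, I→GR, R→IIR, R→IIR, S→RS. Concatenated: SSR IIR SSR IIR GR GR IIR GR GR IIR IIR RS.

SSRIIRSSRIIRGRGRIIRGRGRIIRIIRRS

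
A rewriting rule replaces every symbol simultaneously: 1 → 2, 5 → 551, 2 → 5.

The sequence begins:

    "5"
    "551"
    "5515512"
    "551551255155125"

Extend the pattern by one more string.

Rewriting the 15 symbols of 551551255155125 one by one yields 551 551 2 551 551 2 5 551 551 2 551 551 2 5 551; concatenated:

551551255155125551551255155125551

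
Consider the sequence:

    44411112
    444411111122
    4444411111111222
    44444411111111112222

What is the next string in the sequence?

444444411111111111122222

The n-th term is n+1 4's then 2n 1's then n-1 2's, where the shown terms are n = 2, 3, 4, 5.
For the next term, n = 6, so the run lengths are 7, 12, 5.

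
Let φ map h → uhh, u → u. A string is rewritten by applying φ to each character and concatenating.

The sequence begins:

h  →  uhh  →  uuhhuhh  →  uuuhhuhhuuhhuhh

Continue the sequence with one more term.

Rewriting the 15 symbols of uuuhhuhhuuhhuhh one by one yields u u u uhh uhh u uhh uhh u u uhh uhh u uhh uhh; concatenated:

uuuuhhuhhuuhhuhhuuuhhuhhuuhhuhh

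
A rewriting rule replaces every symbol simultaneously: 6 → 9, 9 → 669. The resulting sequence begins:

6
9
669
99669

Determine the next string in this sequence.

66966999669

Rewriting each symbol of 99669: 9→669, 9→669, 6→9, 6→9, 9→669, which concatenates to 669 669 9 9 669.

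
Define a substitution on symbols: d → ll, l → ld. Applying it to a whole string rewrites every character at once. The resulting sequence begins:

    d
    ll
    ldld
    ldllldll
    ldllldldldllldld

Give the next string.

Applying the rule to each of the 16 symbols of ldllldldldllldld gives the pieces ld ll ld ld ld ll ld ll ld ll ld ld ld ll ld ll, which concatenate to the answer.

ldllldldldllldllldllldldldllldll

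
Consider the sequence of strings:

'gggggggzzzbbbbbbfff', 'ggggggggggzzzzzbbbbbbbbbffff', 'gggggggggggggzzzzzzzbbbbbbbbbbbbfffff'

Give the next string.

Each string has the form g^{3n+1} z^{2n-1} b^{3n} f^{n+1}, where the shown terms are n = 2, 3, 4.
For the next term, n = 5, so the run lengths are 16, 9, 15, 6.

ggggggggggggggggzzzzzzzzzbbbbbbbbbbbbbbbffffff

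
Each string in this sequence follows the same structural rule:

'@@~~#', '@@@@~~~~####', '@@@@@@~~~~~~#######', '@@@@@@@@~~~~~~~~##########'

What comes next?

@@@@@@@@@@~~~~~~~~~~#############

Each string has the form @^{2n} ~^{2n} #^{3n-2} (n = 1, 2, …).
Setting n = 5 gives 10, 10, 13 characters in each block.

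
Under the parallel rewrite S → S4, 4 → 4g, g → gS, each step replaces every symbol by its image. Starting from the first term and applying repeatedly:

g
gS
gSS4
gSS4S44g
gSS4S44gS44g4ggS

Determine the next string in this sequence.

Rewriting the 16 symbols of gSS4S44gS44g4ggS one by one yields gS S4 S4 4g S4 4g 4g gS S4 4g 4g gS 4g gS gS S4; concatenated:

gSS4S44gS44g4ggSS44g4ggS4ggSgSS4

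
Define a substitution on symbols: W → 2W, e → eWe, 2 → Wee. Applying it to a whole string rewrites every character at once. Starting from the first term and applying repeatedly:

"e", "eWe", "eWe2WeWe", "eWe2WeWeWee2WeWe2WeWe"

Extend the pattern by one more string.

eWe2WeWeWee2WeWe2WeWe2WeWeeWeWee2WeWe2WeWeWee2WeWe2WeWe

φ(eWe2WeWeWee2WeWe2WeWe) expands symbol-by-symbol to eWe 2W eWe Wee 2W eWe 2W eWe 2W eWe eWe Wee 2W eWe 2W eWe Wee 2W eWe 2W eWe; joining the 21 pieces gives the next term.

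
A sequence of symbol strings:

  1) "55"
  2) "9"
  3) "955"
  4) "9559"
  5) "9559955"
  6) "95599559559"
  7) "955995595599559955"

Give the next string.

This is a Fibonacci-style word recurrence s(k) = s(k−1)·s(k−2): e.g. 9·55 = 955.
So term 8 is 955995595599559955·95599559559.

95599559559955995595599559559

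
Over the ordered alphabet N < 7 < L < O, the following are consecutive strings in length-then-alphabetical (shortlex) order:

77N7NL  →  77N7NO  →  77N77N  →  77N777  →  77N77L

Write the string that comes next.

Find the rightmost character of 77N77L below O, bump it to the next letter, and reset everything to its right to N.

77N77O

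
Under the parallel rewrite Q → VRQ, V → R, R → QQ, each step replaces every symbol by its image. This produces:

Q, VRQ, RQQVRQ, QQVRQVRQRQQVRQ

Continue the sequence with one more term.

Rewriting the 14 symbols of QQVRQVRQRQQVRQ one by one yields VRQ VRQ R QQ VRQ R QQ VRQ QQ VRQ VRQ R QQ VRQ; concatenated:

VRQVRQRQQVRQRQQVRQQQVRQVRQRQQVRQ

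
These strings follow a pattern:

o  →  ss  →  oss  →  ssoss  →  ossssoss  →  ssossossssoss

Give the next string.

ossssossssossossssoss

This is a Fibonacci-style word recurrence s(k) = s(k−2)·s(k−1): e.g. o·ss = oss.
So term 7 is ossssoss·ssossossssoss.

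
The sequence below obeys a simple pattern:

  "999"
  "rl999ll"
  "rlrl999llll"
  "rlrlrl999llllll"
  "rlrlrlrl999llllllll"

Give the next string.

rlrlrlrlrl999llllllllll

Every step adds rl to the front and ll to the end of the previous string.
So the next term is rl·rlrlrlrl999llllllll·ll.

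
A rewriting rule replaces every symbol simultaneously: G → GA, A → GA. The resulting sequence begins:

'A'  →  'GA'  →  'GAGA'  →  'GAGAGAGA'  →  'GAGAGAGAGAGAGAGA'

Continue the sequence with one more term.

φ(GAGAGAGAGAGAGAGA) expands symbol-by-symbol to GA GA GA GA GA GA GA GA GA GA GA GA GA GA GA GA; joining the 16 pieces gives the next term.

GAGAGAGAGAGAGAGAGAGAGAGAGAGAGAGA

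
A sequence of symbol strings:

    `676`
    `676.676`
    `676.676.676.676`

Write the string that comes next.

676.676.676.676.676.676.676.676

s(k+1) = s(k)·.·s(k) — each term doubles the last with '.' between the halves.
One more doubling of 676.676.676.676 gives the answer.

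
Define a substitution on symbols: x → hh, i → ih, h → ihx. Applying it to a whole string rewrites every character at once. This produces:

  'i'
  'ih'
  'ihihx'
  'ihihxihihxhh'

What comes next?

ihihxihihxhhihihxihihxhhihxihx

Apply φ to ihihxihihxhh symbol by symbol: i→ih, h→ihx, i→ih, h→ihx, x→hh, i→ih, h→ihx, i→ih, h→ihx, x→hh, h→ihx, h→ihx; joined: ih ihx ih ihx hh ih ihx ih ihx hh ihx ihx.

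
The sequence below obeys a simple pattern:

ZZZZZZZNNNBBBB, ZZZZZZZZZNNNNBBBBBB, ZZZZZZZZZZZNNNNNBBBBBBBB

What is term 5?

Term n consists of 2n+3 Z's, followed by n+1 N's, followed by 2n B's, where the shown terms are n = 2, 3, 4.
At n = 6 the blocks have lengths 15, 7, 12.

ZZZZZZZZZZZZZZZNNNNNNNBBBBBBBBBBBB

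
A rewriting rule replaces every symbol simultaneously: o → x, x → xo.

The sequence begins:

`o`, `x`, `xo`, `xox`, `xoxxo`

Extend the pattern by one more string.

xoxxoxox

Rewriting each symbol of xoxxo: x→xo, o→x, x→xo, x→xo, o→x, which concatenates to xo x xo xo x.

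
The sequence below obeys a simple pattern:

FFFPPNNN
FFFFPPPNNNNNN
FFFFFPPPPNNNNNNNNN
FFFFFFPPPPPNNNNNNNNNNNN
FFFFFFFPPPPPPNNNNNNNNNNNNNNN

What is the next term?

FFFFFFFFPPPPPPPNNNNNNNNNNNNNNNNNN

Term n consists of n+2 F's, followed by n+1 P's, followed by 3n N's (n = 1, 2, …).
For the next term, n = 6, so the run lengths are 8, 7, 18.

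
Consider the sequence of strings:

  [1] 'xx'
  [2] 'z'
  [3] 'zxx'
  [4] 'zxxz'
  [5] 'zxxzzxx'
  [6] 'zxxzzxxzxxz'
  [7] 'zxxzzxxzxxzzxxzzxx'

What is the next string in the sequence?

zxxzzxxzxxzzxxzzxxzxxzzxxzxxz

From term 3 onward, concatenate the last term with the second-to-last: z·xx = zxx, zxx·z = zxxz, …
So term 8 is zxxzzxxzxxzzxxzzxx·zxxzzxxzxxz.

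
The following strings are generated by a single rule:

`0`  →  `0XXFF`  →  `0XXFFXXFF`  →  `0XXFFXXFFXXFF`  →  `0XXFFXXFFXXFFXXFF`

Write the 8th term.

0XXFFXXFFXXFFXXFFXXFFXXFFXXFF

The strings grow by a fixed suffix XXFF each time.
From 0XXFFXXFFXXFFXXFF, 3 further steps: 0XXFFXXFFXXFFXXFF → 0XXFFXXFFXXFFXXFFXXFF → 0XXFFXXFFXXFFXXFFXXFFXXFF → (answer).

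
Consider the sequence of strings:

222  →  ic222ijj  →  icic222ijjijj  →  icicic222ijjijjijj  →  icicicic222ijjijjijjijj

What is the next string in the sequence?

Each term wraps the previous one in ic on the left and ijj on the right.
One more step from icicicic222ijjijjijjijj gives the answer.

icicicicic222ijjijjijjijjijj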